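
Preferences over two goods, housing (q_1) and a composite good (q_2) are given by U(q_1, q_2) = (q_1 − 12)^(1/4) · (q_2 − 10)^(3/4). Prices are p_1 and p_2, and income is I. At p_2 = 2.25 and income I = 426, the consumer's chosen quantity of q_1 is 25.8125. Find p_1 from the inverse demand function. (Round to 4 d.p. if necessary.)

p_1 = 6

This is Cobb-Douglas in (q_1−12, q_2−10): tangency gives 0.25·p_2·(q_2−10) = 0.75·p_1·(q_1−12).
Substituting into the budget: q_1* = 12 + 0.25·(I − 12·p_1 − 10·p_2)/p_1, and q_2* = 10 + 0.75·(…)/p_2.
Set q_1* = 25.8125 in the demand function and solve for p_1: p_1 = 6.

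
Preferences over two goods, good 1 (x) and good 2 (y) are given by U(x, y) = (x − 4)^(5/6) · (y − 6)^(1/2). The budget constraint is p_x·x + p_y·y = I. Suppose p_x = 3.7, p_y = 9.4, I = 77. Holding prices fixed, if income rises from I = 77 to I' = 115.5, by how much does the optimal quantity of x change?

Δx* = 6.5034

Discretionary income = 77 − 4·3.7 − 6·9.4 = 5.8; x* = 4 + 0.625·5.8/3.7 = 4.9797.
At I' = 115.5: x* = 11.4831. Change: 11.4831 − 4.9797 = 6.5034.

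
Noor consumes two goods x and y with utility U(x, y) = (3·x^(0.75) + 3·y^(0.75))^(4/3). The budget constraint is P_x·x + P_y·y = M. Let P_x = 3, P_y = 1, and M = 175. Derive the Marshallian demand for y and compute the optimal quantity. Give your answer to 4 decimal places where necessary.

y* = 168.75

Substitute y = (y/x)·x into the budget: x* = M/(P_x + P_y·(y/x)).
Numerically y/x = 81, so x* = 175/(3 + 1·81) = 2.0833 and y* = 81·2.0833 = 168.75.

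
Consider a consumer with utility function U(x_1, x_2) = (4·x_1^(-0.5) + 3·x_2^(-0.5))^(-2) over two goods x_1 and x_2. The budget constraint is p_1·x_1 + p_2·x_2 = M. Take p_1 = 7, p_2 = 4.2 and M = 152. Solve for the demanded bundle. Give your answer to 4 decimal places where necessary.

MU_x_1 ∝ 4·x_1^(-1.5), MU_x_2 ∝ 3·x_2^(-1.5), so MRS = (4/3)·(x_2/x_1)^(1.5) = p_1/p_2.
Solve for the ratio: x_2/x_1 = [(3/4)·p_1/p_2]^(2/3).
With the ratio pinned down, the budget gives x_1* = M/(p_1 + p_2·(x_2/x_1)) and x_2* = (x_2/x_1)·x_1*.
Numerically x_2/x_1 = 1.160397, so x_1* = 152/(7 + 4.2·1.160397) = 12.8014 and x_2* = 1.160397·12.8014 = 14.8548.

x_1* = 12.8014, x_2* = 14.8548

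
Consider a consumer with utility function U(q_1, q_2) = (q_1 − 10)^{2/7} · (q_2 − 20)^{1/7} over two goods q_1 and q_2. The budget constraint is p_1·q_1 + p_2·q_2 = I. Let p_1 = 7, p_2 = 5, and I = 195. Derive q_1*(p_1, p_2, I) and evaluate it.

q_1* = 12.381

MRS = 2·(q_2−20)/(q_1−10). Tangency with p_1/p_2 gives q_2−20 = (1/2)·(p_1/p_2)·(q_1−10).
Substituting into the budget: q_1* = 10 + 2/3·(I − 10·p_1 − 20·p_2)/p_1, and q_2* = 20 + 1/3·(…)/p_2.
Discretionary income = 195 − 10·7 − 20·5 = 25; q_1* = 10 + 2/3·25/7 = 12.381.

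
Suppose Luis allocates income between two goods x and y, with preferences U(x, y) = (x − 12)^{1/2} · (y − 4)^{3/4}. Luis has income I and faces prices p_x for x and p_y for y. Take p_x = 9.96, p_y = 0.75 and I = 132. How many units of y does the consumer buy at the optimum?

MRS = (2/3)·(y−4)/(x−12). Tangency with p_x/p_y gives y−4 = (3/2)·(p_x/p_y)·(x−12).
After buying the subsistence bundle (12, 4), a share 0.4 of the remaining income goes to x: x* = 12 + 0.4·(I − 12p_x − 4p_y)/p_x.
Discretionary income = 132 − 12·9.96 − 4·0.75 = 9.48; y* = 4 + 0.6·9.48/0.75 = 11.584.

y* = 11.584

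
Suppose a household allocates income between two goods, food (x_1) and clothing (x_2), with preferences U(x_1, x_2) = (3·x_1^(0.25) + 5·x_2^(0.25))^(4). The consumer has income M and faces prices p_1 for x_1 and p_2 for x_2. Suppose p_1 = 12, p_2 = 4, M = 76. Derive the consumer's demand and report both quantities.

MU_x_1 ∝ 3·x_1^(-0.75), MU_x_2 ∝ 5·x_2^(-0.75), so MRS = (3/5)·(x_2/x_1)^(0.75) = p_1/p_2.
Solve for the ratio: x_2/x_1 = [(5/3)·p_1/p_2]^(4/3).
With the ratio pinned down, the budget gives x_1* = M/(p_1 + p_2·(x_2/x_1)) and x_2* = (x_2/x_1)·x_1*.
Numerically x_2/x_1 = 8.54988, so x_1* = 76/(12 + 4·8.54988) = 1.645 and x_2* = 8.54988·1.645 = 14.0649.

x_1* = 1.645, x_2* = 14.0649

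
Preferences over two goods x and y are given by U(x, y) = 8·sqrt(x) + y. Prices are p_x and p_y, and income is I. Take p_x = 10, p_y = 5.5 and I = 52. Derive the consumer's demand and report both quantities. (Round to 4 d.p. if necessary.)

x* = 4.84, y* = 0.6545

Utility is quasi-linear in y; the FOC for x is 4/√x = p_x/p_y.
Solve: √x = 4·p_y/p_x, so x*(p_x,p_y) = (4·p_y/p_x)², and y* = (I − p_x·x*)/p_y.
Plugging in: x* = (4·5.5/10)² = 4.84, y* = 0.6545.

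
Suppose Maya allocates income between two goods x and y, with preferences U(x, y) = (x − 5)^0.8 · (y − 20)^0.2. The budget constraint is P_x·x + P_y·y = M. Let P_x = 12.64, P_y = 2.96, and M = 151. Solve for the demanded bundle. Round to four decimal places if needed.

x* = 6.8101, y* = 21.9324

Let x' = x−5, y' = y−20. MRS = 4·y'/x' = P_x/P_y.
After buying the subsistence bundle (5, 20), a share 0.8 of the remaining income goes to x: x* = 5 + 0.8·(M − 5P_x − 20P_y)/P_x.
Discretionary income = 151 − 5·12.64 − 20·2.96 = 28.6; x* = 5 + 0.8·28.6/12.64 = 6.8101; y* = 20 + 0.2·28.6/2.96 = 21.9324.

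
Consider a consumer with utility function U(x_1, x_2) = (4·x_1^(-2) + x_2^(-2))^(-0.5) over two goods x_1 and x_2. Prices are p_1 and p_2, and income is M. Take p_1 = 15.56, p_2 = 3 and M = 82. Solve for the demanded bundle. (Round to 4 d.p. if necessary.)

MU_x_1 ∝ 4·x_1^(-3), MU_x_2 ∝ x_2^(-3), so MRS = 4·(x_2/x_1)^(3) = p_1/p_2.
Hence x_2/x_1 = ((1/4)·p_1/p_2)^(1/(3)), i.e. raised to the 1/3 power.
Substitute x_2 = (x_2/x_1)·x_1 into the budget: x_1* = M/(p_1 + p_2·(x_2/x_1)).
Numerically x_2/x_1 = 1.090459, so x_1* = 82/(15.56 + 3·1.090459) = 4.3544 and x_2* = 1.090459·4.3544 = 4.7483.

x_1* = 4.3544, x_2* = 4.7483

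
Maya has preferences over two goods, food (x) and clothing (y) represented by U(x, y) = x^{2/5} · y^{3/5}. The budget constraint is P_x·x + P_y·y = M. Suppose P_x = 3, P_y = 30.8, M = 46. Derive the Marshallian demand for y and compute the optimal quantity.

y* = 0.8961

MU_x/MU_y = (0.4·y)/(0.6·x); tangency sets this equal to P_x/P_y.
So 0.4·P_y·y = 0.6·P_x·x; combined with the budget, a share 0.4 of income goes to x.
Demand: x*(P_x,P_y,M) = 0.4·M/P_x and y* = 0.6·M/P_y.
At P_x=3, P_y=30.8, M=46: y* = 0.6·46/30.8 = 0.8961.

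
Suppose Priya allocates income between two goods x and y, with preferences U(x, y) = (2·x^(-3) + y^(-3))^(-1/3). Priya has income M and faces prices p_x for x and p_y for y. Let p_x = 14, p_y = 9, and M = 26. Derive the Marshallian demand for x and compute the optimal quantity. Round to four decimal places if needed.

x* = 1.158

From the CES first-order condition, 2·(y/x)^(4) = p_x/p_y.
Hence y/x = ((1/2)·p_x/p_y)^(1/(4)), i.e. raised to the 0.25 power.
Substitute y = (y/x)·x into the budget: x* = M/(p_x + p_y·(y/x)).
Numerically y/x = 0.939104, so x* = 26/(14 + 9·0.939104) = 1.158.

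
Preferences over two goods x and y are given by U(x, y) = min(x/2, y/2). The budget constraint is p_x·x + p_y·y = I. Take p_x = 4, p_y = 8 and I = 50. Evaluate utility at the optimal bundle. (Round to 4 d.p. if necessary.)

V = 2.0833

Demand: x*(p_x,p_y,I) = 2·I/(2·p_x + 2·p_y), y* = 2·I/(2·p_x + 2·p_y).
Here 2·4 + 2·8 = 24, giving x* = 4.1667 and y* = 4.1667.
Utility at the optimum: U(4.1667, 4.1667) = 2.0833.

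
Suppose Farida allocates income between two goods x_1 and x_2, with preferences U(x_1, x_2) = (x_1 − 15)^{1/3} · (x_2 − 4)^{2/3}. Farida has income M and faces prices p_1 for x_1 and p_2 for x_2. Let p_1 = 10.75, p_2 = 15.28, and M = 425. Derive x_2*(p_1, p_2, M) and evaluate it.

x_2* = 12.8408

After buying the subsistence bundle (15, 4), a share 1/3 of the remaining income goes to x_1: x_1* = 15 + 1/3·(M − 15p_1 − 4p_2)/p_1.
Discretionary income = 425 − 15·10.75 − 4·15.28 = 202.63; x_2* = 4 + 2/3·202.63/15.28 = 12.8408.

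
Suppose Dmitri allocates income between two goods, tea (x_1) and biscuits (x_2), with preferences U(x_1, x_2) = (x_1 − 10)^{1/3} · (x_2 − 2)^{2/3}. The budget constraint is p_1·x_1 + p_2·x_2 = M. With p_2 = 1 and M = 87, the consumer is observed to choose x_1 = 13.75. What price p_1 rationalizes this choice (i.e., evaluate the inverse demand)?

p_1 = 4

MRS = (1/2)·(x_2−2)/(x_1−10). Tangency with p_1/p_2 gives x_2−2 = 2·(p_1/p_2)·(x_1−10).
After buying the subsistence bundle (10, 2), a share 1/3 of the remaining income goes to x_1: x_1* = 10 + 1/3·(M − 10p_1 − 2p_2)/p_1.
Set x_1* = 13.75 in the demand function and solve for p_1: p_1 = 4.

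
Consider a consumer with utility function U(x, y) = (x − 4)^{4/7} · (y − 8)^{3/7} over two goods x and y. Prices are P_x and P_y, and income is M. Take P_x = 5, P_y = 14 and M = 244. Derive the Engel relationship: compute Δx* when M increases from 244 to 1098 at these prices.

MRS = (4/3)·(y−8)/(x−4). Tangency with P_x/P_y gives y−8 = (3/4)·(P_x/P_y)·(x−4).
After buying the subsistence bundle (4, 8), a share 4/7 of the remaining income goes to x: x* = 4 + 4/7·(M − 4P_x − 8P_y)/P_x.
Discretionary income = 244 − 4·5 − 8·14 = 112; x* = 4 + 4/7·112/5 = 16.8.
At M' = 1098: x* = 114.4. Change: 114.4 − 16.8 = 97.6.

Δx* = 97.6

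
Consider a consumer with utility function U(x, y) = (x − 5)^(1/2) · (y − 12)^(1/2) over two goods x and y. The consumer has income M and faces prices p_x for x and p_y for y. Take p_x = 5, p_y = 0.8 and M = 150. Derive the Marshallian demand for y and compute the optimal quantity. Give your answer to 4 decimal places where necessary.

y* = 84.125

Let x' = x−5, y' = y−12. MRS = y'/x' = p_x/p_y.
Substituting into the budget: x* = 5 + 0.5·(M − 5·p_x − 12·p_y)/p_x, and y* = 12 + 0.5·(…)/p_y.
Discretionary income = 150 − 5·5 − 12·0.8 = 115.4; y* = 12 + 0.5·115.4/0.8 = 84.125.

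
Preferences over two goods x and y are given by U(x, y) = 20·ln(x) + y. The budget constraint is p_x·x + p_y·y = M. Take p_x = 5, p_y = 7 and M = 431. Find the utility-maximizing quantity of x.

x* = 28

MU_x = 20/x, MU_y = 1. Tangency: 20/x = p_x/p_y.
So x*(p_x,p_y) = 20·p_y/p_x, independent of income; and y* = (M − 20·p_y)/p_y.
At the given prices: x* = 20·7/5 = 28.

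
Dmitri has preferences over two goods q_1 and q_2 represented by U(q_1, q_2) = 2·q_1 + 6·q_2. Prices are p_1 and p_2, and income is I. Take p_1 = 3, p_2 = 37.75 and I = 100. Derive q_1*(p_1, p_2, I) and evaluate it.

Perfect substitutes: compare marginal utility per dollar. 2/p_1 vs 6/p_2 → 0.6667 vs 0.1589.
q_1 gives more utility per dollar, so spend all income on q_1: q_1* = I/p_1, q_2* = 0.
Numerically: q_1* = 33.3333, q_2* = 0.

q_1* = 33.3333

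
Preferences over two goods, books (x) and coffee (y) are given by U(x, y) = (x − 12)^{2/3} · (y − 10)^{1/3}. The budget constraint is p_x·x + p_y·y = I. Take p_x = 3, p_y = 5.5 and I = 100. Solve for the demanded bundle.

x* = 14, y* = 10.5455

Let x' = x−12, y' = y−10. MRS = 2·y'/x' = p_x/p_y.
Substituting into the budget: x* = 12 + 2/3·(I − 12·p_x − 10·p_y)/p_x, and y* = 10 + 1/3·(…)/p_y.
Discretionary income = 100 − 12·3 − 10·5.5 = 9; x* = 12 + 2/3·9/3 = 14; y* = 10 + 1/3·9/5.5 = 10.5455.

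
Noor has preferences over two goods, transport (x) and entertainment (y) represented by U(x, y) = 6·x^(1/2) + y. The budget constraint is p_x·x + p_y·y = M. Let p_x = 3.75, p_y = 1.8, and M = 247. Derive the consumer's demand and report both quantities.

Set MRS = p_x/p_y: 3·x^(−1/2) = p_x/p_y.
Thus x* = (3·p_y/p_x)² — independent of M — with the rest of income spent on y.
Plugging in: x* = (3·1.8/3.75)² = 2.0736, y* = 132.9022.

x* = 2.0736, y* = 132.9022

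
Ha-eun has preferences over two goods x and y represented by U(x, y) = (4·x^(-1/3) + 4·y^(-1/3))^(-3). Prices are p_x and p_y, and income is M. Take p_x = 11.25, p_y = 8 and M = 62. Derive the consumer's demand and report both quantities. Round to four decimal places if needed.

From the CES first-order condition, (y/x)^(4/3) = p_x/p_y.
Hence y/x = (p_x/p_y)^(1/(4/3)), i.e. raised to the 0.75 power.
Substitute y = (y/x)·x into the budget: x* = M/(p_x + p_y·(y/x)).
Numerically y/x = 1.291359, so x* = 62/(11.25 + 8·1.291359) = 2.8729 and y* = 1.291359·2.8729 = 3.71.

x* = 2.8729, y* = 3.71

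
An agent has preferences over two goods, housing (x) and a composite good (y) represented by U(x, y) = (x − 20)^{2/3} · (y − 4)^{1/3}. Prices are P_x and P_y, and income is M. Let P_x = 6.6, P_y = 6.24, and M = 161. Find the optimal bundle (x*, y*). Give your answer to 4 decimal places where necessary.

x* = 20.4081, y* = 4.2158

This is Cobb-Douglas in (x−20, y−4): tangency gives 2/3·P_y·(y−4) = 1/3·P_x·(x−20).
After buying the subsistence bundle (20, 4), a share 2/3 of the remaining income goes to x: x* = 20 + 2/3·(M − 20P_x − 4P_y)/P_x.
Discretionary income = 161 − 20·6.6 − 4·6.24 = 4.04; x* = 20 + 2/3·4.04/6.6 = 20.4081; y* = 4 + 1/3·4.04/6.24 = 4.2158.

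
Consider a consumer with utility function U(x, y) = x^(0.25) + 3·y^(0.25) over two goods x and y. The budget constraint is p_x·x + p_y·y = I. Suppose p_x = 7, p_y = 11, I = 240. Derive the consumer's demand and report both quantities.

x* = 7.2615, y* = 17.1973

MU_x ∝ x^(-0.75), MU_y ∝ 3·y^(-0.75), so MRS = (1/3)·(y/x)^(0.75) = p_x/p_y.
Hence y/x = (3·p_x/p_y)^(1/(0.75)), i.e. raised to the 4/3 power.
Substitute y = (y/x)·x into the budget: x* = I/(p_x + p_y·(y/x)).
Numerically y/x = 2.368293, so x* = 240/(7 + 11·2.368293) = 7.2615 and y* = 2.368293·7.2615 = 17.1973.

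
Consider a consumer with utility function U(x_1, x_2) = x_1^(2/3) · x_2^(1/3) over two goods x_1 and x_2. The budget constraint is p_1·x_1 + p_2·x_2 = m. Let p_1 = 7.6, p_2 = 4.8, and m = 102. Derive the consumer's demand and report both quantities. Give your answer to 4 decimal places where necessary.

The MRS is 2·x_2/x_1. Set MRS = p_1/p_2.
Rearranging, p_2·x_2 = (1/2)·p_1·x_1. Substituting into the budget gives p_1·x_1·(1 + (1/2)) = m.
Demand: x_1*(p_1,p_2,m) = 2/3·m/p_1 and x_2* = 1/3·m/p_2.
At p_1=7.6, p_2=4.8, m=102: x_1* = 2/3·102/7.6 = 8.9474, x_2* = 7.0833.

x_1* = 8.9474, x_2* = 7.0833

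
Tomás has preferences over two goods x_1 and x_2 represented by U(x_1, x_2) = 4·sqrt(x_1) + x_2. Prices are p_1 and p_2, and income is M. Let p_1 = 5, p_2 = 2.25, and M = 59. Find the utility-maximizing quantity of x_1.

x_1* = 0.81

MU_x_1 = 2/√x_1, MU_x_2 = 1. Tangency: 2/√x_1 = p_1/p_2.
Thus x_1* = (2·p_2/p_1)² — independent of M — with the rest of income spent on x_2.
Plugging in: x_1* = (2·2.25/5)² = 0.81.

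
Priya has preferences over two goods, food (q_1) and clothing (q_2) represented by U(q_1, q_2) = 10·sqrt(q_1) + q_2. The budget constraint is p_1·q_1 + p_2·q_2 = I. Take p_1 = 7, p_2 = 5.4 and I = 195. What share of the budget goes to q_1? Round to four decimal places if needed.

share on q_1 = 0.5341

MU_q_1 = 5/√q_1, MU_q_2 = 1. Tangency: 5/√q_1 = p_1/p_2.
Thus q_1* = (5·p_2/p_1)² — independent of I — with the rest of income spent on q_2.
Plugging in: q_1* = (5·5.4/7)² = 14.8776, q_2* = 16.8254.
Expenditure on q_1: 7·14.8776 = 104.1429; share = 0.5341.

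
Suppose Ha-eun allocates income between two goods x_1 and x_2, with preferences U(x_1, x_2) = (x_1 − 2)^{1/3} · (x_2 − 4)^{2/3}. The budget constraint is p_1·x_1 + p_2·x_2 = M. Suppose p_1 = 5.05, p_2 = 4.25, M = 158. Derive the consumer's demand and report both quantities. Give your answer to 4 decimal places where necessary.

x_1* = 10.6403, x_2* = 24.5333

This is Cobb-Douglas in (x_1−2, x_2−4): tangency gives 1/3·p_2·(x_2−4) = 2/3·p_1·(x_1−2).
After buying the subsistence bundle (2, 4), a share 1/3 of the remaining income goes to x_1: x_1* = 2 + 1/3·(M − 2p_1 − 4p_2)/p_1.
Discretionary income = 158 − 2·5.05 − 4·4.25 = 130.9; x_1* = 2 + 1/3·130.9/5.05 = 10.6403; x_2* = 4 + 2/3·130.9/4.25 = 24.5333.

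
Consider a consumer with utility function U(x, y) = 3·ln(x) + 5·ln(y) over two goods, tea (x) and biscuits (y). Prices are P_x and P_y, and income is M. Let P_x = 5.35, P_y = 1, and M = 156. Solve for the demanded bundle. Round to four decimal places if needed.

x* = 10.9346, y* = 97.5

Tangency: MRS = (3/5)·y/x = P_x/P_y.
So 3·P_y·y = 5·P_x·x; combined with the budget, a share 0.375 of income goes to x.
Demand: x*(P_x,P_y,M) = 0.375·M/P_x and y* = 0.625·M/P_y.
At P_x=5.35, P_y=1, M=156: x* = 0.375·156/5.35 = 10.9346, y* = 97.5.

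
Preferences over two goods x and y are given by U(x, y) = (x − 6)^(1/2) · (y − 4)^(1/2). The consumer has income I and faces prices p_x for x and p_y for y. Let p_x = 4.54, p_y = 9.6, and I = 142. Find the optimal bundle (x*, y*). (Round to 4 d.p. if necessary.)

Let x' = x−6, y' = y−4. MRS = y'/x' = p_x/p_y.
After buying the subsistence bundle (6, 4), a share 0.5 of the remaining income goes to x: x* = 6 + 0.5·(I − 6p_x − 4p_y)/p_x.
Discretionary income = 142 − 6·4.54 − 4·9.6 = 76.36; x* = 6 + 0.5·76.36/4.54 = 14.4097; y* = 4 + 0.5·76.36/9.6 = 7.9771.

x* = 14.4097, y* = 7.9771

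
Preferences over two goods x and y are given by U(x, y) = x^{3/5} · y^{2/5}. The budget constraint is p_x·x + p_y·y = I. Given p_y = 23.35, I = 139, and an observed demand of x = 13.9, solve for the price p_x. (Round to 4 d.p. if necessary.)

p_x = 6

Tangency: MRS = (3/2)·y/x = p_x/p_y.
So 0.6·p_y·y = 0.4·p_x·x; combined with the budget, a share 0.6 of income goes to x.
Demand: x*(p_x,p_y,I) = 0.6·I/p_x and y* = 0.4·I/p_y.
Set x* = 13.9 in the demand function and solve for p_x: p_x = 6.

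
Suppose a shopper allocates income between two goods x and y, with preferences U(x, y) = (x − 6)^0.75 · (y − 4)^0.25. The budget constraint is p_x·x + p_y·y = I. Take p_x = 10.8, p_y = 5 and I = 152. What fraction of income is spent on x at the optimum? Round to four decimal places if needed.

Let x' = x−6, y' = y−4. MRS = 3·y'/x' = p_x/p_y.
Substituting into the budget: x* = 6 + 0.75·(I − 6·p_x − 4·p_y)/p_x, and y* = 4 + 0.25·(…)/p_y.
Discretionary income = 152 − 6·10.8 − 4·5 = 67.2; x* = 6 + 0.75·67.2/10.8 = 10.6667; y* = 4 + 0.25·67.2/5 = 7.36.
Expenditure on x: 10.8·10.6667 = 115.2; share = 0.7579.

share on x = 0.7579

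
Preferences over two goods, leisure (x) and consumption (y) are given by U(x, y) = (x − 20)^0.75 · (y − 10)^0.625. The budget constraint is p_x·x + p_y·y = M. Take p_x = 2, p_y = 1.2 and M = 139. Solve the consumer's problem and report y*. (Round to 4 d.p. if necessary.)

y* = 42.9545

Let x' = x−20, y' = y−10. MRS = (6/5)·y'/x' = p_x/p_y.
Substituting into the budget: x* = 20 + 6/11·(M − 20·p_x − 10·p_y)/p_x, and y* = 10 + 5/11·(…)/p_y.
Discretionary income = 139 − 20·2 − 10·1.2 = 87; y* = 10 + 5/11·87/1.2 = 42.9545.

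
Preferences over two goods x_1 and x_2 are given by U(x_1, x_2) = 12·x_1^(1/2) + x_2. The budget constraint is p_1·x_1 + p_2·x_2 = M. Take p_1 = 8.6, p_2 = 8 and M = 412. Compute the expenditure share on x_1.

share on x_1 = 0.6503

Set MRS = p_1/p_2: 6·x_1^(−1/2) = p_1/p_2.
Solve: √x_1 = 6·p_2/p_1, so x_1*(p_1,p_2) = (6·p_2/p_1)², and x_2* = (M − p_1·x_1*)/p_2.
Plugging in: x_1* = (6·8/8.6)² = 31.152, x_2* = 18.0116.
Expenditure on x_1: 8.6·31.152 = 267.907; share = 0.6503.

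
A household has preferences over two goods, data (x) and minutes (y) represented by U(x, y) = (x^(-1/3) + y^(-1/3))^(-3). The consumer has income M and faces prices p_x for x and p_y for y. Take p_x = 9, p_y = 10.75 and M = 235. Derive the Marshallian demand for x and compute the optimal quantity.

x* = 12.7656

Numerically y/x = 0.875237, so x* = 235/(9 + 10.75·0.875237) = 12.7656.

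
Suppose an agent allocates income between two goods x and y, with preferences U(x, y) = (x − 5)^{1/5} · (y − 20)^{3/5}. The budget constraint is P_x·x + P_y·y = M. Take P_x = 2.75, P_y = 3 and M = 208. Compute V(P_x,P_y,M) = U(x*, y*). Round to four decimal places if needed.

Let x' = x−5, y' = y−20. MRS = (1/3)·y'/x' = P_x/P_y.
After buying the subsistence bundle (5, 20), a share 0.25 of the remaining income goes to x: x* = 5 + 0.25·(M − 5P_x − 20P_y)/P_x.
Discretionary income = 208 − 5·2.75 − 20·3 = 134.25; x* = 5 + 0.25·134.25/2.75 = 17.2045; y* = 20 + 0.75·134.25/3 = 53.5625.
Utility at the optimum: U(17.2045, 53.5625) = 13.5774.

V = 13.5774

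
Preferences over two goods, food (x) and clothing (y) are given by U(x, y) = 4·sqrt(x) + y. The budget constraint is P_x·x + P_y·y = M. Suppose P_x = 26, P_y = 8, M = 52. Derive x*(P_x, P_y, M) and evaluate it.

x* = 0.3787

MU_x = 2/√x, MU_y = 1. Tangency: 2/√x = P_x/P_y.
Solve: √x = 2·P_y/P_x, so x*(P_x,P_y) = (2·P_y/P_x)², and y* = (M − P_x·x*)/P_y.
Plugging in: x* = (2·8/26)² = 0.3787.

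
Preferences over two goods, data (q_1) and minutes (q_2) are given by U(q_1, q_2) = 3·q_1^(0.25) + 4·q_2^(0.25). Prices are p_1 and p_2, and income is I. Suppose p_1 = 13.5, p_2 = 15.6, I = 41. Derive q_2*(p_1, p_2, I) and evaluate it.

q_2* = 1.5324

From the CES first-order condition, (3/4)·(q_2/q_1)^(0.75) = p_1/p_2.
Solve for the ratio: q_2/q_1 = [(4/3)·p_1/p_2]^(4/3).
With the ratio pinned down, the budget gives q_1* = I/(p_1 + p_2·(q_2/q_1)) and q_2* = (q_2/q_1)·q_1*.
Numerically q_2/q_1 = 1.210219, so q_1* = 41/(13.5 + 15.6·1.210219) = 1.2662 and q_2* = 1.210219·1.2662 = 1.5324.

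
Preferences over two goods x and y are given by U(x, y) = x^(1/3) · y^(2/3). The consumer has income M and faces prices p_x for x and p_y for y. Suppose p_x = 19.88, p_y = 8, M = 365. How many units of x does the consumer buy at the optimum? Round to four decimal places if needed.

x* = 6.1201

The MRS is (1/2)·y/x. Set MRS = p_x/p_y.
Rearranging, p_y·y = 2·p_x·x. Substituting into the budget gives p_x·x·(1 + 2) = M.
Demand: x*(p_x,p_y,M) = 1/3·M/p_x and y* = 2/3·M/p_y.
At p_x=19.88, p_y=8, M=365: x* = 1/3·365/19.88 = 6.1201.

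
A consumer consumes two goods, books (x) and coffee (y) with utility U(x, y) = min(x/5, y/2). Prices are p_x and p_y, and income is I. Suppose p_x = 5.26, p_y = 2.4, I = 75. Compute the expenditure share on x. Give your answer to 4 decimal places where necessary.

Leontief preferences: the optimum is at the kink where x/5 = y/2, i.e. y = (2/5)·x.
Budget: p_x·x + p_y·(2/5)·x = I, so (5·p_x + 2·p_y)·x = 5·I.
Demand: x*(p_x,p_y,I) = 5·I/(5·p_x + 2·p_y), y* = 2·I/(5·p_x + 2·p_y).
Here 5·5.26 + 2·2.4 = 31.1, giving x* = 12.0579 and y* = 4.8232.
Expenditure on x: 5.26·12.0579 = 63.4244; share = 0.8457.

share on x = 0.8457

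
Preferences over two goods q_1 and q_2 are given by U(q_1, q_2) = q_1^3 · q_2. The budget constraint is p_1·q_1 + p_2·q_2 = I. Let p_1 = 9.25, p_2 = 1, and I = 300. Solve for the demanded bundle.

At p_1=9.25, p_2=1, I=300: q_1* = 0.75·300/9.25 = 24.3243, q_2* = 75.

q_1* = 24.3243, q_2* = 75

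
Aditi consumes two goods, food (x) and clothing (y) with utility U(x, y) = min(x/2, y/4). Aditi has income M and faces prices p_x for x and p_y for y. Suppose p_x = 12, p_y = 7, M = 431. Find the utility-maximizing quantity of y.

Leontief preferences: the optimum is at the kink where x/2 = y/4, i.e. y = 2·x.
Budget: p_x·x + p_y·2·x = M, so (2·p_x + 4·p_y)·x = 2·M.
Demand: x*(p_x,p_y,M) = 2·M/(2·p_x + 4·p_y), y* = 4·M/(2·p_x + 4·p_y).
Here 2·12 + 4·7 = 52, giving y* = 33.1538.

y* = 33.1538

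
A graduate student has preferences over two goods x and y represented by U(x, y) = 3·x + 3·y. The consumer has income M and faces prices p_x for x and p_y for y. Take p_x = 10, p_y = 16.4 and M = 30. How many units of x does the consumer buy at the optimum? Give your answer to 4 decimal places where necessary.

x* = 3

Linear utility — the consumer picks whichever good has higher MU/price: 3/10 = 0.3 vs 3/16.4 = 0.1829.
x gives more utility per dollar, so spend all income on x: x* = M/p_x, y* = 0.
Numerically: x* = 3, y* = 0.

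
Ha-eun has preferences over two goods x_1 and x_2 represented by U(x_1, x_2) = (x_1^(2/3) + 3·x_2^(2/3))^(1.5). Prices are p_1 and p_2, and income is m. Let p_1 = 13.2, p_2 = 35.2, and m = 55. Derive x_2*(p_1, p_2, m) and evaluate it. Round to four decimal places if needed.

x_2* = 1.2368

MRS = MU_x_1/MU_x_2 = (1/3)·(x_2/x_1)^(1/3). Set equal to p_1/p_2.
Hence x_2/x_1 = (3·p_1/p_2)^(1/(1/3)), i.e. raised to the 3 power.
With the ratio pinned down, the budget gives x_1* = m/(p_1 + p_2·(x_2/x_1)) and x_2* = (x_2/x_1)·x_1*.
Numerically x_2/x_1 = 1.423828, so x_1* = 55/(13.2 + 35.2·1.423828) = 0.8686 and x_2* = 1.423828·0.8686 = 1.2368.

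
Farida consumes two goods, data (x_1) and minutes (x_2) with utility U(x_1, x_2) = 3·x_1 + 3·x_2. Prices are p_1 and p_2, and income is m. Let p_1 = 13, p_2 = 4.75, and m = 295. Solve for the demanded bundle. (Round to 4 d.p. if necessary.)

x_1* = 0, x_2* = 62.1053

Linear utility — the consumer picks whichever good has higher MU/price: 3/13 = 0.2308 vs 3/4.75 = 0.6316.
x_2 gives more utility per dollar, so spend all income on x_2: x_2* = m/p_2, x_1* = 0.
Numerically: x_1* = 0, x_2* = 62.1053.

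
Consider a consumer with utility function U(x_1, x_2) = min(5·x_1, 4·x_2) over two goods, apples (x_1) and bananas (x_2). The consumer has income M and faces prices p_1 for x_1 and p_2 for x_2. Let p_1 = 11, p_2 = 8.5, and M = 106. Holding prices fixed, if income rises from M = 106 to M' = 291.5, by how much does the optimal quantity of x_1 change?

Δx_1* = 8.578

Here 4·11 + 5·8.5 = 86.5, giving x_1* = 4.9017.
At M' = 291.5: x_1* = 13.4798. Change: 13.4798 − 4.9017 = 8.578.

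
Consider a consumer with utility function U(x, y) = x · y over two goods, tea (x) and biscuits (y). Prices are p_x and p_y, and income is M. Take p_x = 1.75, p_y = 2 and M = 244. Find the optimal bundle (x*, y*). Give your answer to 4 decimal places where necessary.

x* = 69.7143, y* = 61

The MRS is y/x. Set MRS = p_x/p_y.
Rearranging, p_y·y = p_x·x. Substituting into the budget gives p_x·x·(1 + 1) = M.
Demand: x*(p_x,p_y,M) = 0.5·M/p_x and y* = 0.5·M/p_y.
At p_x=1.75, p_y=2, M=244: x* = 0.5·244/1.75 = 69.7143, y* = 61.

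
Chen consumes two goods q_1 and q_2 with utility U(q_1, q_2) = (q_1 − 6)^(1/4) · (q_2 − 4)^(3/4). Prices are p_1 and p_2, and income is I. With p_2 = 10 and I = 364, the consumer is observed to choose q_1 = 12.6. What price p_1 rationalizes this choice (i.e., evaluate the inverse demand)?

p_1 = 10

MRS = (1/3)·(q_2−4)/(q_1−6). Tangency with p_1/p_2 gives q_2−4 = 3·(p_1/p_2)·(q_1−6).
After buying the subsistence bundle (6, 4), a share 0.25 of the remaining income goes to q_1: q_1* = 6 + 0.25·(I − 6p_1 − 4p_2)/p_1.
Set q_1* = 12.6 in the demand function and solve for p_1: p_1 = 10.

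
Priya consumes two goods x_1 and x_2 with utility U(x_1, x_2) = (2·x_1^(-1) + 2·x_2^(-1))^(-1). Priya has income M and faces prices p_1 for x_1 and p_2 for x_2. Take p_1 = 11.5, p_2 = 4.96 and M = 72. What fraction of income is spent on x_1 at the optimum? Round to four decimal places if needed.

share on x_1 = 0.6036

Numerically x_2/x_1 = 1.522678, so x_1* = 72/(11.5 + 4.96·1.522678) = 3.779 and x_2* = 1.522678·3.779 = 5.7543.
Expenditure on x_1: 11.5·3.779 = 43.4589; share = 0.6036.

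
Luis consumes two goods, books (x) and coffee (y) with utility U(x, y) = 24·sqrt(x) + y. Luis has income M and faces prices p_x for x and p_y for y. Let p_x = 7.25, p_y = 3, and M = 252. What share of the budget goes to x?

share on x = 0.7094

Set MRS = p_x/p_y: 12·x^(−1/2) = p_x/p_y.
Solve: √x = 12·p_y/p_x, so x*(p_x,p_y) = (12·p_y/p_x)², and y* = (M − p_x·x*)/p_y.
Plugging in: x* = (12·3/7.25)² = 24.6564, y* = 24.4138.
Expenditure on x: 7.25·24.6564 = 178.7586; share = 0.7094.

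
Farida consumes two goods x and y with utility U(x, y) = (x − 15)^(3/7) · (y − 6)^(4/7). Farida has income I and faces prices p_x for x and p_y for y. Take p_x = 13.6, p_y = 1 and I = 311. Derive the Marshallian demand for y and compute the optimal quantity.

y* = 63.7143

This is Cobb-Douglas in (x−15, y−6): tangency gives 3/7·p_y·(y−6) = 4/7·p_x·(x−15).
After buying the subsistence bundle (15, 6), a share 3/7 of the remaining income goes to x: x* = 15 + 3/7·(I − 15p_x − 6p_y)/p_x.
Discretionary income = 311 − 15·13.6 − 6·1 = 101; y* = 6 + 4/7·101/1 = 63.7143.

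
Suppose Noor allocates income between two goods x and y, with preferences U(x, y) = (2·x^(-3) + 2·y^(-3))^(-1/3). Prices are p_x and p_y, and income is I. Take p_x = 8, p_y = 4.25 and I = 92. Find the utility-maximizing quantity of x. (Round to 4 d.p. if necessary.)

x* = 7.0889

MU_x ∝ 2·x^(-4), MU_y ∝ 2·y^(-4), so MRS = (y/x)^(4) = p_x/p_y.
Solve for the ratio: y/x = [p_x/p_y]^(0.25).
With the ratio pinned down, the budget gives x* = I/(p_x + p_y·(y/x)) and y* = (y/x)·x*.
Numerically y/x = 1.171319, so x* = 92/(8 + 4.25·1.171319) = 7.0889.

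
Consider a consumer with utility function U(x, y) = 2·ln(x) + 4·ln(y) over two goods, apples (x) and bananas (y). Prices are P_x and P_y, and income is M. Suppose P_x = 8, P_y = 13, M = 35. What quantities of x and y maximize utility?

x* = 1.4583, y* = 1.7949

MU_x/MU_y = (2·y)/(4·x); tangency sets this equal to P_x/P_y.
Rearranging, P_y·y = 2·P_x·x. Substituting into the budget gives P_x·x·(1 + 2) = M.
Demand: x*(P_x,P_y,M) = 1/3·M/P_x and y* = 2/3·M/P_y.
At P_x=8, P_y=13, M=35: x* = 1/3·35/8 = 1.4583, y* = 1.7949.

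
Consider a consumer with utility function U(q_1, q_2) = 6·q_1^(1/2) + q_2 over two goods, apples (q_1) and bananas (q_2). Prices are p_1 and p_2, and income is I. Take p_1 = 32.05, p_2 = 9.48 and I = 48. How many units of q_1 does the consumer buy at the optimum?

Thus q_1* = (3·p_2/p_1)² — independent of I — with the rest of income spent on q_2.
Plugging in: q_1* = (3·9.48/32.05)² = 0.7874.

q_1* = 0.7874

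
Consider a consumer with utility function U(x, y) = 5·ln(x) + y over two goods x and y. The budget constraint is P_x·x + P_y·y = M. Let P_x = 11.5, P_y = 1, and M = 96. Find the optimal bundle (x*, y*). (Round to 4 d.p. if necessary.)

x* = 0.4348, y* = 91

So x*(P_x,P_y) = 5·P_y/P_x, independent of income; and y* = (M − 5·P_y)/P_y.
At the given prices: x* = 5·1/11.5 = 0.4348, and y* = 91.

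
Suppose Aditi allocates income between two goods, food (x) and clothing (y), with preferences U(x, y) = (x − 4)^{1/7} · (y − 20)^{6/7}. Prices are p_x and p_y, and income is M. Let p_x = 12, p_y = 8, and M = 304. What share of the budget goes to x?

share on x = 0.203

This is Cobb-Douglas in (x−4, y−20): tangency gives 1/7·p_y·(y−20) = 6/7·p_x·(x−4).
Substituting into the budget: x* = 4 + 1/7·(M − 4·p_x − 20·p_y)/p_x, and y* = 20 + 6/7·(…)/p_y.
Discretionary income = 304 − 4·12 − 20·8 = 96; x* = 4 + 1/7·96/12 = 5.1429; y* = 20 + 6/7·96/8 = 30.2857.
Expenditure on x: 12·5.1429 = 61.7143; share = 0.203.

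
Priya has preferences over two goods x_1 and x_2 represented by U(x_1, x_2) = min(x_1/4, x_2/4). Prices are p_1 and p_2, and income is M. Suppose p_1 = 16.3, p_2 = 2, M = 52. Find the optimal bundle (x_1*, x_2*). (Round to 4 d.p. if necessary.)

Demand: x_1*(p_1,p_2,M) = 4·M/(4·p_1 + 4·p_2), x_2* = 4·M/(4·p_1 + 4·p_2).
Here 4·16.3 + 4·2 = 73.2, giving x_1* = 2.8415 and x_2* = 2.8415.

x_1* = 2.8415, x_2* = 2.8415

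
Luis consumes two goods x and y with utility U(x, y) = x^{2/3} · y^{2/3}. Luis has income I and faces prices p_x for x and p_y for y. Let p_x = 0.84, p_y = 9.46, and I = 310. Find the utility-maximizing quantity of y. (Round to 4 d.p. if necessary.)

The MRS is y/x. Set MRS = p_x/p_y.
Rearranging, p_y·y = p_x·x. Substituting into the budget gives p_x·x·(1 + 1) = I.
Demand: x*(p_x,p_y,I) = 0.5·I/p_x and y* = 0.5·I/p_y.
At p_x=0.84, p_y=9.46, I=310: y* = 0.5·310/9.46 = 16.3848.

y* = 16.3848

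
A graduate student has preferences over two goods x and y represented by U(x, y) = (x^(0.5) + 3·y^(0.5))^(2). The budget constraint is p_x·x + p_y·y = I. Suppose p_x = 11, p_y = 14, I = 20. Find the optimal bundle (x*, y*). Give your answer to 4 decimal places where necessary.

MRS = MU_x/MU_y = (1/3)·(y/x)^(0.5). Set equal to p_x/p_y.
Hence y/x = (3·p_x/p_y)^(1/(0.5)), i.e. raised to the 2 power.
Substitute y = (y/x)·x into the budget: x* = I/(p_x + p_y·(y/x)).
Numerically y/x = 5.556122, so x* = 20/(11 + 14·5.556122) = 0.2253 and y* = 5.556122·0.2253 = 1.2516.

x* = 0.2253, y* = 1.2516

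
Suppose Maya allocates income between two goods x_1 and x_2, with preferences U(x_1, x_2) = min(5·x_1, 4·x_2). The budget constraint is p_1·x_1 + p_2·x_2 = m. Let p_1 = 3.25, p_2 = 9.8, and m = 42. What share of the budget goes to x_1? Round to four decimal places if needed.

share on x_1 = 0.2097

Leontief preferences: the optimum is at the kink where x_1/4 = x_2/5, i.e. x_2 = (5/4)·x_1.
Budget: p_1·x_1 + p_2·(5/4)·x_1 = m, so (4·p_1 + 5·p_2)·x_1 = 4·m.
Demand: x_1*(p_1,p_2,m) = 4·m/(4·p_1 + 5·p_2), x_2* = 5·m/(4·p_1 + 5·p_2).
Here 4·3.25 + 5·9.8 = 62, giving x_1* = 2.7097 and x_2* = 3.3871.
Expenditure on x_1: 3.25·2.7097 = 8.8065; share = 0.2097.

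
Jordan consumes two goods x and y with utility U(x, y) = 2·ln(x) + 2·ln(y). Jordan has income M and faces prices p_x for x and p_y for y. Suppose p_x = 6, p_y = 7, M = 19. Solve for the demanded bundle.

The MRS is y/x. Set MRS = p_x/p_y.
So 2·p_y·y = 2·p_x·x; combined with the budget, a share 0.5 of income goes to x.
Demand: x*(p_x,p_y,M) = 0.5·M/p_x and y* = 0.5·M/p_y.
At p_x=6, p_y=7, M=19: x* = 0.5·19/6 = 1.5833, y* = 1.3571.

x* = 1.5833, y* = 1.3571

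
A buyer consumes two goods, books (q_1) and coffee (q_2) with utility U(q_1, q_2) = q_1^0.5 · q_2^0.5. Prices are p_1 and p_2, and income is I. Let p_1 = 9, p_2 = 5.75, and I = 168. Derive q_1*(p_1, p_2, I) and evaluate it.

q_1* = 9.3333

The MRS is q_2/q_1. Set MRS = p_1/p_2.
So 0.5·p_2·q_2 = 0.5·p_1·q_1; combined with the budget, a share 0.5 of income goes to q_1.
Demand: q_1*(p_1,p_2,I) = 0.5·I/p_1 and q_2* = 0.5·I/p_2.
At p_1=9, p_2=5.75, I=168: q_1* = 0.5·168/9 = 9.3333.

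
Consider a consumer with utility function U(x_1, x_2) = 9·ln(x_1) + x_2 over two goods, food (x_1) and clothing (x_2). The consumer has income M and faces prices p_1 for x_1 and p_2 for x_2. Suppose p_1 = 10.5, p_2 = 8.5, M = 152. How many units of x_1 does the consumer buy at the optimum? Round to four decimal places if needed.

x_1* = 7.2857

MU_x_1 = 9/x_1, MU_x_2 = 1. Tangency: 9/x_1 = p_1/p_2.
So x_1*(p_1,p_2) = 9·p_2/p_1, independent of income; and x_2* = (M − 9·p_2)/p_2.
At the given prices: x_1* = 9·8.5/10.5 = 7.2857.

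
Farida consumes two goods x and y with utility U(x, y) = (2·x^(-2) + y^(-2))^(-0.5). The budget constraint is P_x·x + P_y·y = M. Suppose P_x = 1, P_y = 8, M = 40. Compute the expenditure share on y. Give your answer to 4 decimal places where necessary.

Substitute y = (y/x)·x into the budget: x* = M/(P_x + P_y·(y/x)).
Numerically y/x = 0.39685, so x* = 40/(1 + 8·0.39685) = 9.5813 and y* = 0.39685·9.5813 = 3.8023.
Expenditure on y: 8·3.8023 = 30.4187; share = 0.7605.

share on y = 0.7605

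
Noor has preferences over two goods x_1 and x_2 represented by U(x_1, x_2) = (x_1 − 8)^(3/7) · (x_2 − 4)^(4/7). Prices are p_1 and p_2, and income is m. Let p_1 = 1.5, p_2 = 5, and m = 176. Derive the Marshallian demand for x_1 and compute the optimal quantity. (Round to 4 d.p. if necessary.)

x_1* = 49.1429

This is Cobb-Douglas in (x_1−8, x_2−4): tangency gives 3/7·p_2·(x_2−4) = 4/7·p_1·(x_1−8).
Substituting into the budget: x_1* = 8 + 3/7·(m − 8·p_1 − 4·p_2)/p_1, and x_2* = 4 + 4/7·(…)/p_2.
Discretionary income = 176 − 8·1.5 − 4·5 = 144; x_1* = 8 + 3/7·144/1.5 = 49.1429.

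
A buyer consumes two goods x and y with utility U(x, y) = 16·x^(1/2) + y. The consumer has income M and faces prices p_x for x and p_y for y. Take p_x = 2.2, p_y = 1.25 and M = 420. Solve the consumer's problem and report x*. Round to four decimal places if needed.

Plugging in: x* = (8·1.25/2.2)² = 20.6612.

x* = 20.6612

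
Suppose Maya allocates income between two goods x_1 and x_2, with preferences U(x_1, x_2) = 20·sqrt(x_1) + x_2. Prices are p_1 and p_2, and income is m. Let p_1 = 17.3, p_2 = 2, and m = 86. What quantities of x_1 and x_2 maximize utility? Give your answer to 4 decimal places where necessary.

Utility is quasi-linear in x_2; the FOC for x_1 is 10/√x_1 = p_1/p_2.
Solve: √x_1 = 10·p_2/p_1, so x_1*(p_1,p_2) = (10·p_2/p_1)², and x_2* = (m − p_1·x_1*)/p_2.
Plugging in: x_1* = (10·2/17.3)² = 1.3365, x_2* = 31.4393.

x_1* = 1.3365, x_2* = 31.4393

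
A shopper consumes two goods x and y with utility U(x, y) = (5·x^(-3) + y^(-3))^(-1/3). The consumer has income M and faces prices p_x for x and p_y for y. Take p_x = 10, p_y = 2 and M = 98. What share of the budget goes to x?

share on x = 0.8333

MRS = MU_x/MU_y = 5·(y/x)^(4). Set equal to p_x/p_y.
Hence y/x = ((1/5)·p_x/p_y)^(1/(4)), i.e. raised to the 0.25 power.
Substitute y = (y/x)·x into the budget: x* = M/(p_x + p_y·(y/x)).
Numerically y/x = 1, so x* = 98/(10 + 2·1) = 8.1667 and y* = 1·8.1667 = 8.1667.
Expenditure on x: 10·8.1667 = 81.6667; share = 0.8333.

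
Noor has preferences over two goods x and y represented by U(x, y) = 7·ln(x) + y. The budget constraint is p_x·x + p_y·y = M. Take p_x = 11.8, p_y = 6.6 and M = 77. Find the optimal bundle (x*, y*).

MU_x = 7/x, MU_y = 1. Tangency: 7/x = p_x/p_y.
So x*(p_x,p_y) = 7·p_y/p_x, independent of income; and y* = (M − 7·p_y)/p_y.
At the given prices: x* = 7·6.6/11.8 = 3.9153, and y* = 4.6667.

x* = 3.9153, y* = 4.6667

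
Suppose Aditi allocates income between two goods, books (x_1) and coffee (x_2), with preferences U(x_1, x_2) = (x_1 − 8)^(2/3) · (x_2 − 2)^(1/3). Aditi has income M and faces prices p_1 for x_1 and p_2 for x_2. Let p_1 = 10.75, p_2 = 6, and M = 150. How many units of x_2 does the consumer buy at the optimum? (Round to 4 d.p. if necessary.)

This is Cobb-Douglas in (x_1−8, x_2−2): tangency gives 2/3·p_2·(x_2−2) = 1/3·p_1·(x_1−8).
After buying the subsistence bundle (8, 2), a share 2/3 of the remaining income goes to x_1: x_1* = 8 + 2/3·(M − 8p_1 − 2p_2)/p_1.
Discretionary income = 150 − 8·10.75 − 2·6 = 52; x_2* = 2 + 1/3·52/6 = 4.8889.

x_2* = 4.8889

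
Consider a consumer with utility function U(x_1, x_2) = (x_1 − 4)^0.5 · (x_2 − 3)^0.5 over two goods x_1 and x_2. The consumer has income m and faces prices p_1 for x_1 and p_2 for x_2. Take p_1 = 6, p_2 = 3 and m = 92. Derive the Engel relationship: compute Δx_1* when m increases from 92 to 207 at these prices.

Δx_1* = 9.5833

MRS = (x_2−3)/(x_1−4). Tangency with p_1/p_2 gives x_2−3 = (p_1/p_2)·(x_1−4).
After buying the subsistence bundle (4, 3), a share 0.5 of the remaining income goes to x_1: x_1* = 4 + 0.5·(m − 4p_1 − 3p_2)/p_1.
Discretionary income = 92 − 4·6 − 3·3 = 59; x_1* = 4 + 0.5·59/6 = 8.9167.
At m' = 207: x_1* = 18.5. Change: 18.5 − 8.9167 = 9.5833.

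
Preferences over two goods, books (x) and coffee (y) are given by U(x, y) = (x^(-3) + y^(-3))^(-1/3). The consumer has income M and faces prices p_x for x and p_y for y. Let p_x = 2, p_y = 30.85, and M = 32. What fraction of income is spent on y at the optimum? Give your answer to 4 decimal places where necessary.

From the CES first-order condition, (y/x)^(4) = p_x/p_y.
Solve for the ratio: y/x = [p_x/p_y]^(0.25).
Substitute y = (y/x)·x into the budget: x* = M/(p_x + p_y·(y/x)).
Numerically y/x = 0.504596, so x* = 32/(2 + 30.85·0.504596) = 1.8216 and y* = 0.504596·1.8216 = 0.9192.
Expenditure on y: 30.85·0.9192 = 28.3568; share = 0.8861.

share on y = 0.8861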